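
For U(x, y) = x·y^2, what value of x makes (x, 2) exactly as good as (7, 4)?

x = 28

U(7, 4) = 112.
Set U(x, 2) = 112 and solve.
With y = 2: 2^2 = 4, so x = 112/4 = 28.
Check: U(28, 2) = 112.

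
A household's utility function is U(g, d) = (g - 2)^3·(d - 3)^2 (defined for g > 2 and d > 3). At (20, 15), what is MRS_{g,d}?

MU_g = 3·(g−2)^2·(d−3)^2, MU_d = 2·(g−2)^3·(d−3).
MRS = (3/2)·(d−3)/(g−2).
At (20, 15): MRS = 1.
The indifference curve has slope −1 at this bundle.

MRS = 1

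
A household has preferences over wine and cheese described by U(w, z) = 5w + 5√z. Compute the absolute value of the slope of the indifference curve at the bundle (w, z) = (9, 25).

MRS = 10

MU_w = 5, MU_z = 5/(2√z).
MRS = 5 ÷ (5/(2√z)).
At (9, 25): MRS = 10.
That is, one extra unit of w is worth 10 units of z at the margin.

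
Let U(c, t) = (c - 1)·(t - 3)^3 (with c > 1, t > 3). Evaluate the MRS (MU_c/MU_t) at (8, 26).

MU_c = (t−3)^3, MU_t = 3·(c−1)·(t−3)^2.
MRS = (1/3)·(t−3)/(c−1).
At (8, 26): MRS = 23/21.
So at (8, 26) the consumer would give up 23/21 units of t for one more unit of c.

MRS = 23/21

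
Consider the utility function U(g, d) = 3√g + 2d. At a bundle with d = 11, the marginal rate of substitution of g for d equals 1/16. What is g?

g = 144

MU_g = 3/(2√g), MU_d = 2.
MRS = 3/(2√g) ÷ 2.
MRS depends only on g: 0.75/√g = 1/16 ⇒ √g = 0.75/(1/16) = 12 ⇒ g = 144.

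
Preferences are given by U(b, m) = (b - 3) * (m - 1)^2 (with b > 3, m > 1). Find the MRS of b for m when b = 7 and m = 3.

MRS = 0.25

MU_b = (m−1)^2, MU_m = 2·(b−3)·(m−1).
MRS = (1/2)·(m−1)/(b−3).
At (7, 3): MRS = 0.25.
So at (7, 3) the consumer would give up 0.25 units of m for one more unit of b.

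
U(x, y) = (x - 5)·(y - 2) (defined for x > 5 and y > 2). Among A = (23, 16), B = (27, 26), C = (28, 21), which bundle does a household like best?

Evaluate utility at each bundle:
U(A) = 252.
U(B) = 528.
U(C) = 437.
Highest utility is B, so B ≻ C ≻ A.

Bundle B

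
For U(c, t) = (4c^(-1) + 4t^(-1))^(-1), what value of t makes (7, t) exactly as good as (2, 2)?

U depends on (c, t) only through S = 4c^(-1) + 4t^(-1), so equal utility means equal S. At (2, 2): S = 4.
With c = 7: 4·7^(-1) = 4/7, so 4t^(-1) = 4 − 4/7 = 24/7, i.e. t^(-1) = 6/7.
Hence t = 1/(6/7) = 7/6.
Check: U(7, 7/6) = 0.25.

t = 7/6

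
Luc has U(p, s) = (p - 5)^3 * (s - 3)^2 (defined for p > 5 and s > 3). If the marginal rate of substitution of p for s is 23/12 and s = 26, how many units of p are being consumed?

MU_p = 3·(p−5)^2·(s−3)^2, MU_s = 2·(p−5)^3·(s−3).
MRS = (3/2)·(s−3)/(p−5).
Substitute s = 26: MRS = 34.5/(p − 5). Setting this equal to 23/12 gives p − 5 = 34.5/(23/12) = 18, so p = 23.

p = 23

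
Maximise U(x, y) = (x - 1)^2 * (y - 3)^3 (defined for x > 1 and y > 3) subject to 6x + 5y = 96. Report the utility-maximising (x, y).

MU_x = 2·(x−1)·(y−3)^3, MU_y = 3·(x−1)^2·(y−3)^2.
MRS = (2/3)·(y−3)/(x−1).
Tangency: set MRS = p_x/p_y = 6/5 = 1.2.
So (2/3)·(y − 3)/(x − 1) = 1.2, i.e. (y − 3) = 1.8·(x − 1).
Rewrite the budget in excess-of-subsistence terms: 6·(x − 1) + 5·(y − 3) = 96 − 6·1 − 5·3 = 75.
Substituting, 15·(x − 1) = 75, so x − 1 = 5 and x* = 6.
Then y − 3 = 1.8·5 = 9, so y* = 12.

x* = 6, y* = 12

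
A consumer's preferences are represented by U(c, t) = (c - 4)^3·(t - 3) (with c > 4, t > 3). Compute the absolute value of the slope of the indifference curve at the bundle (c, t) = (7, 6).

MRS = 3

MU_c = 3·(c−4)^2·(t−3), MU_t = (c−4)^3.
MRS = (3/1)·(t−3)/(c−4).
At (7, 6): MRS = 3.
The indifference curve has slope −3 at this bundle.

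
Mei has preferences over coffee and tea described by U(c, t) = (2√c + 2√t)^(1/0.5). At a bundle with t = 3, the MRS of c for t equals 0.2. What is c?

For CES with ρ = 0.5, MRS = √(t/c).
Setting √(3/c) = 0.2 gives 3/c = 1/25 and c = 75.

c = 75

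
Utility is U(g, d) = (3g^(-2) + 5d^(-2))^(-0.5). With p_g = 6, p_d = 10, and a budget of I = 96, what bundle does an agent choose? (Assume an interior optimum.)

g* = 6, d* = 6

For CES with ρ = -2, MRS = (3/5)·(d/g)^3.
Tangency: set MRS = p_g/p_d = 6/10 = 0.6.
So (d/g)^3 = 1; taking the cube root, d/g = 1, i.e. d = g.
Substitute into the budget 6·g + 10·d = 96: 16·g = 96, so g* = 6 and d* = 6.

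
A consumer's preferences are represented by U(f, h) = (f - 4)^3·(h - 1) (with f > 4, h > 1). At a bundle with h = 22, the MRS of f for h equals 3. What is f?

MU_f = 3·(f−4)^2·(h−1), MU_h = (f−4)^3.
MRS = (3/1)·(h−1)/(f−4).
Substitute h = 22: MRS = 63/(f − 4). Setting this equal to 3 gives f − 4 = 63/3 = 21, so f = 25.

f = 25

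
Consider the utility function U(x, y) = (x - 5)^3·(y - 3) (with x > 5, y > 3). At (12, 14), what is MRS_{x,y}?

MRS = 33/7

MU_x = 3·(x−5)^2·(y−3), MU_y = (x−5)^3.
MRS = (3/1)·(y−3)/(x−5).
At (12, 14): MRS = 33/7.
That is, one extra unit of x is worth 33/7 units of y at the margin.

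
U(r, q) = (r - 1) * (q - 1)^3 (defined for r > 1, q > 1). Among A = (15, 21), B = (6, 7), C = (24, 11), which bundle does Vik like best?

Bundle A

Evaluate utility at each bundle:
U(A) = 112000.
U(B) = 1080.
U(C) = 23000.
Highest utility is A, so A ≻ C ≻ B.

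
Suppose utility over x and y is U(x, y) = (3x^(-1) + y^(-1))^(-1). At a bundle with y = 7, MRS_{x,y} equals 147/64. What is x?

x = 8

For CES with ρ = -1, MRS = (3/1)·(y/x)^2.
Setting (3/1)·(7/x)^2 = 147/64 gives (7/x)^2 = 49/64, so 7/x = 0.875 and x = 8.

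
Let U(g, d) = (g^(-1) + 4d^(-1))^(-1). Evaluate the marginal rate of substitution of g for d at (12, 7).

For CES with ρ = -1, MRS = (1/4)·(d/g)^2.
At (12, 7): MRS = 49/576.
The indifference curve has slope −49/576 at this bundle.

MRS = 49/576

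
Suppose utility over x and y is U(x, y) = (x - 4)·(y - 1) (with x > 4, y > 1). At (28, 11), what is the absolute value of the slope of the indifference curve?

MRS = 5/12

MU_x = (y−1), MU_y = (x−4).
MRS = (y−1)/(x−4).
At (28, 11): MRS = 5/12.
The indifference curve has slope −5/12 at this bundle.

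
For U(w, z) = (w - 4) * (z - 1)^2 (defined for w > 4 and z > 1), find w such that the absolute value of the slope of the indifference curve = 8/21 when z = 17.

w = 25

MU_w = (z−1)^2, MU_z = 2·(w−4)·(z−1).
MRS = (1/2)·(z−1)/(w−4).
Substitute z = 17: MRS = 8/(w − 4). Setting this equal to 8/21 gives w − 4 = 8/(8/21) = 21, so w = 25.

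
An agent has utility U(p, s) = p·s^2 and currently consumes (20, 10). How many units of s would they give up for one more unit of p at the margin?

MRS = 0.25

MU_p = s^2 and MU_s = 2·p·s.
MRS = MU_p/MU_s = (1/2)·s/p.
At (20, 10): MRS = 0.25.
That is, one extra unit of p is worth 0.25 units of s at the margin.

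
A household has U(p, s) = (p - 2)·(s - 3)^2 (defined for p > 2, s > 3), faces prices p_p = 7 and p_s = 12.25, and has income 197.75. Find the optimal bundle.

p* = 9, s* = 11

MU_p = (s−3)^2, MU_s = 2·(p−2)·(s−3).
MRS = (1/2)·(s−3)/(p−2).
Tangency: set MRS = p_p/p_s = 7/12.25 = 4/7.
So (1/2)·(s − 3)/(p − 2) = 4/7, i.e. (s − 3) = (8/7)·(p − 2).
Rewrite the budget in excess-of-subsistence terms: 7·(p − 2) + 12.25·(s − 3) = 197.75 − 7·2 − 12.25·3 = 147.
Substituting, 21·(p − 2) = 147, so p − 2 = 7 and p* = 9.
Then s − 3 = (8/7)·7 = 8, so s* = 11.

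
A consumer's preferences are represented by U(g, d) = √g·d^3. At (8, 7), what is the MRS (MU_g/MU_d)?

MRS = 7/48

MU_g = 0.5·g^(-0.5)·d^3 and MU_d = 3·√g·d^2.
MRS = MU_g/MU_d = (1/6)·d/g.
At (8, 7): MRS = 7/48.
The indifference curve has slope −7/48 at this bundle.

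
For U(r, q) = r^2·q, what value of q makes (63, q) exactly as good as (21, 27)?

U(21, 27) = 11907.
Set U(63, q) = 11907 and solve.
With r = 63: 63^2 = 3969, so q = 11907/3969 = 3.
Check: U(63, 3) = 11907.

q = 3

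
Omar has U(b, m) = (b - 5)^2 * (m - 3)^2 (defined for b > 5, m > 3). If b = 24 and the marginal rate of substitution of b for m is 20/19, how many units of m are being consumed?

MU_b = 2·(b−5)·(m−3)^2, MU_m = 2·(b−5)^2·(m−3).
MRS = (m−3)/(b−5).
Substitute b = 24: MRS = (m − 3)/19. Setting this equal to 20/19 gives m − 3 = (20/19)·19 = 20, so m = 23.

m = 23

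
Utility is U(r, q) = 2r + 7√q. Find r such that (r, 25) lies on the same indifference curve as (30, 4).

r = 19.5

U(30, 4) = 74.
Set U(r, 25) = 74 and solve.
With q = 25: √25 = 5, so 2r = 74 − 7·5 = 39 and r = 19.5.
Check: U(19.5, 25) = 74.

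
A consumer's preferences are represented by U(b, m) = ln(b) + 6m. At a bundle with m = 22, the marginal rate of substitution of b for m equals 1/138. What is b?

b = 23

MU_b = 1/b, MU_m = 6.
MRS = 1/b ÷ 6.
MRS depends only on b: (1/6)/b = 1/138 ⇒ b = (1/6)/(1/138) = 23.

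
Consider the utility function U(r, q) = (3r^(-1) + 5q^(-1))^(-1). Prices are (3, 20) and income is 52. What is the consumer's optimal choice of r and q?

r* = 4, q* = 2

For CES with ρ = -1, MRS = (3/5)·(q/r)^2.
Tangency: set MRS = p_r/p_q = 3/20 = 0.15.
So (q/r)^2 = 0.25; taking the square root, q/r = 0.5, i.e. q = 0.5·r.
Substitute into the budget 3·r + 20·q = 52: 13·r = 52, so r* = 4 and q* = 0.5·4 = 2.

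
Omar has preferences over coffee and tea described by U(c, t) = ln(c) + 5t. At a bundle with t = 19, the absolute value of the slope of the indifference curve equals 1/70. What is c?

MU_c = 1/c, MU_t = 5.
MRS = 1/c ÷ 5.
MRS depends only on c: 0.2/c = 1/70 ⇒ c = 0.2/(1/70) = 14.

c = 14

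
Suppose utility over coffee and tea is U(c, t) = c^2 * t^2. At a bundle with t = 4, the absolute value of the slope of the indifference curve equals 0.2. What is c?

MU_c = 2·c·t^2 and MU_t = 2·c^2·t.
MRS = MU_c/MU_t = t/c.
Substitute t = 4: MRS = 4/c. Setting 4/c = 0.2 gives c = 4/0.2 = 20.

c = 20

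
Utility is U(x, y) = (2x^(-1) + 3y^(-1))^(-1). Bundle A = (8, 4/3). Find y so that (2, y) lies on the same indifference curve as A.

U depends on (x, y) only through S = 2x^(-1) + 3y^(-1), so equal utility means equal S. At (8, 4/3): S = 2.5.
With x = 2: 2·2^(-1) = 1, so 3y^(-1) = 2.5 − 1 = 1.5, i.e. y^(-1) = 0.5.
Hence y = 1/0.5 = 2.
Check: U(2, 2) = 0.4.

y = 2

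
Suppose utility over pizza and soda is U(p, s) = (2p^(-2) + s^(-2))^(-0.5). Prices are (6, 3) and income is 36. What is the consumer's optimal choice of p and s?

p* = 4, s* = 4

For CES with ρ = -2, MRS = (2/1)·(s/p)^3.
Tangency: set MRS = p_p/p_s = 6/3 = 2.
So (s/p)^3 = 1; taking the cube root, s/p = 1, i.e. s = p.
Substitute into the budget 6·p + 3·s = 36: 9·p = 36, so p* = 4 and s* = 4.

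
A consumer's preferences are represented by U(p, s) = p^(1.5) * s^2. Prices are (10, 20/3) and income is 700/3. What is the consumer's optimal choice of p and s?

p* = 10, s* = 20

MU_p = 1.5·√p·s^2 and MU_s = 2·p^(1.5)·s.
MRS = MU_p/MU_s = (0.75)·s/p.
Tangency: set MRS = p_p/p_s = 10/(20/3) = 1.5.
So (0.75)·s/p = 1.5, i.e. s = 2·p.
Substitute into the budget 10·p + (20/3)·s = 700/3: (70/3)·p = 700/3, so p* = 10.
Then s* = 2·10 = 20.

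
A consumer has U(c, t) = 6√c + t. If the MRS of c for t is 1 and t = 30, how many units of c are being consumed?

MU_c = 6/(2√c), MU_t = 1.
MRS = 6/(2√c) ÷ 1.
MRS depends only on c: 3/√c = 1 ⇒ √c = 3/1 = 3 ⇒ c = 9.

c = 9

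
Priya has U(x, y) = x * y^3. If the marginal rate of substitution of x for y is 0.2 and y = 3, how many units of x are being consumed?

MU_x = y^3 and MU_y = 3·x·y^2.
MRS = MU_x/MU_y = (1/3)·y/x.
Substitute y = 3: MRS = 1/x. Setting 1/x = 0.2 gives x = 1/0.2 = 5.

x = 5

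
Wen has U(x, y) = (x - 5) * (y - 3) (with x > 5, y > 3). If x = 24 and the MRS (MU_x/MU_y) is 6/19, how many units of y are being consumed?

MU_x = (y−3), MU_y = (x−5).
MRS = (y−3)/(x−5).
Substitute x = 24: MRS = (y − 3)/19. Setting this equal to 6/19 gives y − 3 = (6/19)·19 = 6, so y = 9.

y = 9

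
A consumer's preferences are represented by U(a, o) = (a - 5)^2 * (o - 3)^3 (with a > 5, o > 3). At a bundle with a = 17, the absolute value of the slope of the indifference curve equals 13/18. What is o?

MU_a = 2·(a−5)·(o−3)^3, MU_o = 3·(a−5)^2·(o−3)^2.
MRS = (2/3)·(o−3)/(a−5).
Substitute a = 17: MRS = (o − 3)/18. Setting this equal to 13/18 gives o − 3 = (13/18)·18 = 13, so o = 16.

o = 16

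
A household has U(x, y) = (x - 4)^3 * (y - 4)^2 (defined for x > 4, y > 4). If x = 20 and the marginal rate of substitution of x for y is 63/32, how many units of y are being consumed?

MU_x = 3·(x−4)^2·(y−4)^2, MU_y = 2·(x−4)^3·(y−4).
MRS = (3/2)·(y−4)/(x−4).
Substitute x = 20: MRS = (y − 4)/(32/3). Setting this equal to 63/32 gives y − 4 = (63/32)·(32/3) = 21, so y = 25.

y = 25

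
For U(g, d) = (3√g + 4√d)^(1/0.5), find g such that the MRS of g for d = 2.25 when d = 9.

For CES with ρ = 0.5, MRS = (3/4)·√(d/g).
Setting (3/4)·√(9/g) = 2.25 gives √(9/g) = 3, so 9/g = 9 and g = 1.

g = 1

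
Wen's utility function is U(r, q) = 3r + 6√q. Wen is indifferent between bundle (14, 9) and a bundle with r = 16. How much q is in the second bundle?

U(14, 9) = 60.
Set U(16, q) = 60 and solve.
With r = 16: 6√q = 60 − 3·16 = 12, so √q = 2 and q = 4.
Check: U(16, 4) = 60.

q = 4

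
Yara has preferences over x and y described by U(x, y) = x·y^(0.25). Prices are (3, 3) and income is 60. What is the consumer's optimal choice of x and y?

MU_x = y^(0.25) and MU_y = 0.25·x·y^(-0.75).
MRS = MU_x/MU_y = (4)·y/x.
Tangency: set MRS = p_x/p_y = 3/3 = 1.
So (4)·y/x = 1, i.e. y = 0.25·x.
Substitute into the budget 3·x + 3·y = 60: 3.75·x = 60, so x* = 16.
Then y* = 0.25·16 = 4.

x* = 16, y* = 4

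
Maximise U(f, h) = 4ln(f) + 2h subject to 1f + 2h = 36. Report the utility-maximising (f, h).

f* = 4, h* = 16

MU_f = 4/f, MU_h = 2.
MRS = 4/f ÷ 2.
Tangency: set MRS = p_f/p_h = 1/2 = 0.5.
MRS depends only on f: 2/f = 0.5 ⇒ f* = 2/0.5 = 4.
From the budget, 2·h = 36 − 1·4 = 32, so h* = 16.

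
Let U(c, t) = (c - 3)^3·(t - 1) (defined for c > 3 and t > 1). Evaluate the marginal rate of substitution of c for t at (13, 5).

MU_c = 3·(c−3)^2·(t−1), MU_t = (c−3)^3.
MRS = (3/1)·(t−1)/(c−3).
At (13, 5): MRS = 1.2.
The indifference curve has slope −1.2 at this bundle.

MRS = 1.2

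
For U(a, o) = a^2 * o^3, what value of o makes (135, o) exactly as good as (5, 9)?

o = 1

U(5, 9) = 18225.
Set U(135, o) = 18225 and solve.
With a = 135: 135^2 = 18225, so o^3 = 18225/18225 = 1; taking the cube root, o = 1.
Check: U(135, 1) = 18225.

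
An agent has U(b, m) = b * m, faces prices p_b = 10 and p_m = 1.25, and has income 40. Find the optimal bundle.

b* = 2, m* = 16

MU_b = m and MU_m = b.
MRS = MU_b/MU_m = m/b.
Tangency: set MRS = p_b/p_m = 10/1.25 = 8.
So m/b = 8, i.e. m = 8·b.
Substitute into the budget 10·b + 1.25·m = 40: 20·b = 40, so b* = 2.
Then m* = 8·2 = 16.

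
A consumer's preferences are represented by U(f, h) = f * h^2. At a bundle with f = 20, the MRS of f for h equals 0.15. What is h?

h = 6

MU_f = h^2 and MU_h = 2·f·h.
MRS = MU_f/MU_h = (1/2)·h/f.
Substitute f = 20: MRS = h/40. Setting h/40 = 0.15 gives h = 0.15·40 = 6.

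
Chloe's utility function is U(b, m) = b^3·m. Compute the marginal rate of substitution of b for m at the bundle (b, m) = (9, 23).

MU_b = 3·b^2·m and MU_m = b^3.
MRS = MU_b/MU_m = (3/1)·m/b.
At (9, 23): MRS = 23/3.
The indifference curve has slope −23/3 at this bundle.

MRS = 23/3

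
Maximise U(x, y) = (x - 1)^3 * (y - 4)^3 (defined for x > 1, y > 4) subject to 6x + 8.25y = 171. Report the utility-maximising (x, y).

x* = 12, y* = 12

MU_x = 3·(x−1)^2·(y−4)^3, MU_y = 3·(x−1)^3·(y−4)^2.
MRS = (y−4)/(x−1).
Tangency: set MRS = p_x/p_y = 6/8.25 = 8/11.
So (y − 4)/(x − 1) = 8/11, i.e. (y − 4) = (8/11)·(x − 1).
Rewrite the budget in excess-of-subsistence terms: 6·(x − 1) + 8.25·(y − 4) = 171 − 6·1 − 8.25·4 = 132.
Substituting, 12·(x − 1) = 132, so x − 1 = 11 and x* = 12.
Then y − 4 = (8/11)·11 = 8, so y* = 12.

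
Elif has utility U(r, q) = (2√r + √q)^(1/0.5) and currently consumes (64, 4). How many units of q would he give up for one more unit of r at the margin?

MRS = 0.5

For CES with ρ = 0.5, MRS = (2/1)·√(q/r).
At (64, 4): MRS = 0.5.
The indifference curve has slope −0.5 at this bundle.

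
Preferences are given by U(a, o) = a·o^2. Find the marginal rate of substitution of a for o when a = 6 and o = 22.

MRS = 11/6

MU_a = o^2 and MU_o = 2·a·o.
MRS = MU_a/MU_o = (1/2)·o/a.
At (6, 22): MRS = 11/6.
The indifference curve has slope −11/6 at this bundle.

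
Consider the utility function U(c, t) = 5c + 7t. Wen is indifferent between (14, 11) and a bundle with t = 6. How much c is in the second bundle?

U(14, 11) = 147.
Set U(c, 6) = 147 and solve.
5c + 7·6 = 147 ⇒ 5c = 105 ⇒ c = 21.
Check: U(21, 6) = 147.

c = 21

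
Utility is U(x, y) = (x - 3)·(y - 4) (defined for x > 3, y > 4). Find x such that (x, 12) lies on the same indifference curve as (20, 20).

U(20, 20) = 272.
Set U(x, 12) = 272 and solve.
With y = 12: (12 − 4) = 8, so (x − 3) = 272/8 = 34.
So x = 3 + 34 = 37.
Check: U(37, 12) = 272.

x = 37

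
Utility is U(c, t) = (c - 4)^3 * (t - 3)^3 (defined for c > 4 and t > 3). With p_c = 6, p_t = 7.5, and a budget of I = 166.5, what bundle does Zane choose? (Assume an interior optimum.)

c* = 14, t* = 11

MU_c = 3·(c−4)^2·(t−3)^3, MU_t = 3·(c−4)^3·(t−3)^2.
MRS = (t−3)/(c−4).
Tangency: set MRS = p_c/p_t = 6/7.5 = 0.8.
So (t − 3)/(c − 4) = 0.8, i.e. (t − 3) = 0.8·(c − 4).
Rewrite the budget in excess-of-subsistence terms: 6·(c − 4) + 7.5·(t − 3) = 166.5 − 6·4 − 7.5·3 = 120.
Substituting, 12·(c − 4) = 120, so c − 4 = 10 and c* = 14.
Then t − 3 = 0.8·10 = 8, so t* = 11.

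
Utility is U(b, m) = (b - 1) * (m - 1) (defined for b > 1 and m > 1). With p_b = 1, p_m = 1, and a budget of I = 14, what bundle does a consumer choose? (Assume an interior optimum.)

MU_b = (m−1), MU_m = (b−1).
MRS = (m−1)/(b−1).
Tangency: set MRS = p_b/p_m = 1/1 = 1.
So (m − 1)/(b − 1) = 1, i.e. (m − 1) = (b − 1).
Rewrite the budget in excess-of-subsistence terms: 1·(b − 1) + 1·(m − 1) = 14 − 1·1 − 1·1 = 12.
Substituting, 2·(b − 1) = 12, so b − 1 = 6 and b* = 7.
Then m − 1 = 6, so m* = 7.

b* = 7, m* = 7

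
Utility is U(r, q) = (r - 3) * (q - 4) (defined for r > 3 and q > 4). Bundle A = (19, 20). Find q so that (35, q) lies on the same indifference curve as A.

q = 12

U(19, 20) = 256.
Set U(35, q) = 256 and solve.
With r = 35: (35 − 3) = 32, so (q − 4) = 256/32 = 8.
So q = 4 + 8 = 12.
Check: U(35, 12) = 256.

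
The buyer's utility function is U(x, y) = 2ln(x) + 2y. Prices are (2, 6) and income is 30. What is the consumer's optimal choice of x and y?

x* = 3, y* = 4

MU_x = 2/x, MU_y = 2.
MRS = 2/x ÷ 2.
Tangency: set MRS = p_x/p_y = 2/6 = 1/3.
MRS depends only on x: 1/x = 1/3 ⇒ x* = 1/(1/3) = 3.
From the budget, 6·y = 30 − 2·3 = 24, so y* = 4.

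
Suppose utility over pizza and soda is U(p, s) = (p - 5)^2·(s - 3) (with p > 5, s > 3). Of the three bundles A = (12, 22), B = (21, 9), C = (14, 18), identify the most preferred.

Evaluate utility at each bundle:
U(A) = 931.
U(B) = 1536.
U(C) = 1215.
Highest utility is B, so B ≻ C ≻ A.

Bundle B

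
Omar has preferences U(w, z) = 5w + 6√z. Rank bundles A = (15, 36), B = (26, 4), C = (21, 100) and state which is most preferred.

Evaluate utility at each bundle:
U(A) = 111.000.
U(B) = 142.000.
U(C) = 165.000.
Highest utility is C, so C ≻ B ≻ A.

Bundle C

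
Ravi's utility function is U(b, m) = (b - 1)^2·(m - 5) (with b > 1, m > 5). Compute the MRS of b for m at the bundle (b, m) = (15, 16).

MRS = 11/7

MU_b = 2·(b−1)·(m−5), MU_m = (b−1)^2.
MRS = (2/1)·(m−5)/(b−1).
At (15, 16): MRS = 11/7.
That is, one extra unit of b is worth 11/7 units of m at the margin.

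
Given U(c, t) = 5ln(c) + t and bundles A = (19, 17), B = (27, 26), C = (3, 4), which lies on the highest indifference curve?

Bundle B

Evaluate utility at each bundle:
U(A) = 31.722.
U(B) = 42.479.
U(C) = 9.493.
Highest utility is B, so B ≻ A ≻ C.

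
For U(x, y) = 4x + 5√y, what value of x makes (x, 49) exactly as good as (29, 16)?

x = 25.25

U(29, 16) = 136.
Set U(x, 49) = 136 and solve.
With y = 49: √49 = 7, so 4x = 136 − 5·7 = 101 and x = 25.25.
Check: U(25.25, 49) = 136.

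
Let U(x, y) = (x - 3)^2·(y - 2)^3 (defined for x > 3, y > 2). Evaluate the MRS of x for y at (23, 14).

MU_x = 2·(x−3)·(y−2)^3, MU_y = 3·(x−3)^2·(y−2)^2.
MRS = (2/3)·(y−2)/(x−3).
At (23, 14): MRS = 0.4.
So at (23, 14) the consumer would give up 0.4 units of y for one more unit of x.

MRS = 0.4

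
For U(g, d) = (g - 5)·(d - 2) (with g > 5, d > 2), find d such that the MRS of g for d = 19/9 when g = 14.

MU_g = (d−2), MU_d = (g−5).
MRS = (d−2)/(g−5).
Substitute g = 14: MRS = (d − 2)/9. Setting this equal to 19/9 gives d − 2 = (19/9)·9 = 19, so d = 21.

d = 21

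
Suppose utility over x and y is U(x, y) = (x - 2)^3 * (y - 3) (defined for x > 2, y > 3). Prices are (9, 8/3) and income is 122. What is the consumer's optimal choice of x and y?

MU_x = 3·(x−2)^2·(y−3), MU_y = (x−2)^3.
MRS = (3/1)·(y−3)/(x−2).
Tangency: set MRS = p_x/p_y = 9/(8/3) = 3.375.
So (3/1)·(y − 3)/(x − 2) = 3.375, i.e. (y − 3) = 1.125·(x − 2).
Rewrite the budget in excess-of-subsistence terms: 9·(x − 2) + (8/3)·(y − 3) = 122 − 9·2 − (8/3)·3 = 96.
Substituting, 12·(x − 2) = 96, so x − 2 = 8 and x* = 10.
Then y − 3 = 1.125·8 = 9, so y* = 12.

x* = 10, y* = 12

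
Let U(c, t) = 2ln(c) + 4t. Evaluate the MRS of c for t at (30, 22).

MU_c = 2/c, MU_t = 4.
MRS = 2/c ÷ 4.
At (30, 22): MRS = 1/60.
So at (30, 22) the consumer would give up 1/60 units of t for one more unit of c.

MRS = 1/60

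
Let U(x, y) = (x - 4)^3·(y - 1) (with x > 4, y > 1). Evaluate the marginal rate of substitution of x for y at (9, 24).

MRS = 13.8

MU_x = 3·(x−4)^2·(y−1), MU_y = (x−4)^3.
MRS = (3/1)·(y−1)/(x−4).
At (9, 24): MRS = 13.8.
That is, one extra unit of x is worth 13.8 units of y at the margin.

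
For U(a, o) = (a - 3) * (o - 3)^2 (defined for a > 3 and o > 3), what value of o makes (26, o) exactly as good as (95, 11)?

o = 19

U(95, 11) = 5888.
Set U(26, o) = 5888 and solve.
With a = 26: (26 − 3) = 23, so (o − 3)^2 = 5888/23 = 256.
Taking the square root (with o > 3): o − 3 = 16, so o = 19.
Check: U(26, 19) = 5888.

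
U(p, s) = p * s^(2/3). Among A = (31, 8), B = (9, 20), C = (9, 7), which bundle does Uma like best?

Bundle A

Evaluate utility at each bundle:
U(A) = 124.000.
U(B) = 66.313.
U(C) = 32.934.
Highest utility is A, so A ≻ B ≻ C.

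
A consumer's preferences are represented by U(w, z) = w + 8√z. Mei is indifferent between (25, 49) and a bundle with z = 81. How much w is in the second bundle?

w = 9

U(25, 49) = 81.
Set U(w, 81) = 81 and solve.
With z = 81: √81 = 9, so w = 81 − 8·9 = 9.
Check: U(9, 81) = 81.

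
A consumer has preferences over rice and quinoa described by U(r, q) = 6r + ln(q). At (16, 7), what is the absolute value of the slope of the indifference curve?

MU_r = 6, MU_q = 1/q.
MRS = 6 ÷ (1/q).
At (16, 7): MRS = 42.
The indifference curve has slope −42 at this bundle.

MRS = 42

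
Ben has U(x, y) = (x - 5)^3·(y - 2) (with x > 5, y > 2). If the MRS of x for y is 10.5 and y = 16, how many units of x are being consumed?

x = 9

MU_x = 3·(x−5)^2·(y−2), MU_y = (x−5)^3.
MRS = (3/1)·(y−2)/(x−5).
Substitute y = 16: MRS = 42/(x − 5). Setting this equal to 10.5 gives x − 5 = 42/10.5 = 4, so x = 9.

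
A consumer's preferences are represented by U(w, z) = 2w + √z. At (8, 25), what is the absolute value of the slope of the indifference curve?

MU_w = 2, MU_z = 1/(2√z).
MRS = 2 ÷ (1/(2√z)).
At (8, 25): MRS = 20.
So at (8, 25) the consumer would give up 20 units of z for one more unit of w.

MRS = 20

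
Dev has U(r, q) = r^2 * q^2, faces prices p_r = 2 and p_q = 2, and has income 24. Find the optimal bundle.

MU_r = 2·r·q^2 and MU_q = 2·r^2·q.
MRS = MU_r/MU_q = q/r.
Tangency: set MRS = p_r/p_q = 2/2 = 1.
So q/r = 1, i.e. q = r.
Substitute into the budget 2·r + 2·q = 24: 4·r = 24, so r* = 6.
Then q* = 6.

r* = 6, q* = 6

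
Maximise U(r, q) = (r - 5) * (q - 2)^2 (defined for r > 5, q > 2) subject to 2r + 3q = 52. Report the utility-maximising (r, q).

r* = 11, q* = 10

MU_r = (q−2)^2, MU_q = 2·(r−5)·(q−2).
MRS = (1/2)·(q−2)/(r−5).
Tangency: set MRS = p_r/p_q = 2/3.
So (1/2)·(q − 2)/(r − 5) = 2/3, i.e. (q − 2) = (4/3)·(r − 5).
Rewrite the budget in excess-of-subsistence terms: 2·(r − 5) + 3·(q − 2) = 52 − 2·5 − 3·2 = 36.
Substituting, 6·(r − 5) = 36, so r − 5 = 6 and r* = 11.
Then q − 2 = (4/3)·6 = 8, so q* = 10.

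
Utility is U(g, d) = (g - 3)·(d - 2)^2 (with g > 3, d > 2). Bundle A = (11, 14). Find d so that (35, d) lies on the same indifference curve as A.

U(11, 14) = 1152.
Set U(35, d) = 1152 and solve.
With g = 35: (35 − 3) = 32, so (d − 2)^2 = 1152/32 = 36.
Taking the square root (with d > 2): d − 2 = 6, so d = 8.
Check: U(35, 8) = 1152.

d = 8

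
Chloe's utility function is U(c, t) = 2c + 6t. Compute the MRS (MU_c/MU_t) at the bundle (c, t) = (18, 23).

MU_c = 2, MU_t = 6, so MRS = 2/6 = 1/3 at every bundle.
At (18, 23): MRS = 1/3.
The indifference curve has slope −1/3 at this bundle.

MRS = 1/3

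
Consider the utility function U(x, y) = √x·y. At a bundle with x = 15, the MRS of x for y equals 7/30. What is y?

y = 7

MU_x = 0.5·x^(-0.5)·y and MU_y = √x.
MRS = MU_x/MU_y = (0.5)·y/x.
Substitute x = 15: MRS = y/30. Setting y/30 = 7/30 gives y = (7/30)·30 = 7.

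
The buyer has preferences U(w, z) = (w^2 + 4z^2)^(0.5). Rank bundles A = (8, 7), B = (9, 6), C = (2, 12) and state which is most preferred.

Evaluate utility at each bundle:
U(A) = 16.125.
U(B) = 15.000.
U(C) = 24.083.
Highest utility is C, so C ≻ A ≻ B.

Bundle C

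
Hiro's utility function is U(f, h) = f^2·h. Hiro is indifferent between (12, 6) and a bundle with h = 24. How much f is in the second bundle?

U(12, 6) = 864.
Set U(f, 24) = 864 and solve.
With h = 24: f^2 = 864/24 = 36; taking the square root, f = 6.
Check: U(6, 24) = 864.

f = 6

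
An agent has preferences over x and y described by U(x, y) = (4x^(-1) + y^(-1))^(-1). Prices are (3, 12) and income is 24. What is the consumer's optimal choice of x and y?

x* = 4, y* = 1

For CES with ρ = -1, MRS = (4/1)·(y/x)^2.
Tangency: set MRS = p_x/p_y = 3/12 = 0.25.
So (y/x)^2 = 1/16; taking the square root, y/x = 0.25, i.e. y = 0.25·x.
Substitute into the budget 3·x + 12·y = 24: 6·x = 24, so x* = 4 and y* = 0.25·4 = 1.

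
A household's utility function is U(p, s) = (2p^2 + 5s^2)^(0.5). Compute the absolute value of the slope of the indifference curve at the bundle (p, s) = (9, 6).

For CES with ρ = 2, MRS = (2/5)·(s/p)^(-1).
At (9, 6): MRS = 0.6.
That is, one extra unit of p is worth 0.6 units of s at the margin.

MRS = 0.6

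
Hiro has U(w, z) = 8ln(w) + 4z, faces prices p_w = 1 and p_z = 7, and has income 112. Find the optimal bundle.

w* = 14, z* = 14

MU_w = 8/w, MU_z = 4.
MRS = 8/w ÷ 4.
Tangency: set MRS = p_w/p_z = 1/7.
MRS depends only on w: 2/w = 1/7 ⇒ w* = 2/(1/7) = 14.
From the budget, 7·z = 112 − 1·14 = 98, so z* = 14.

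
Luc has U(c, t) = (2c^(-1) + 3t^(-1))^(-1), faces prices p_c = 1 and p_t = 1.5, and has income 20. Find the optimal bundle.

For CES with ρ = -1, MRS = (2/3)·(t/c)^2.
Tangency: set MRS = p_c/p_t = 1/1.5 = 2/3.
So (t/c)^2 = 1; taking the square root, t/c = 1, i.e. t = c.
Substitute into the budget 1·c + 1.5·t = 20: 2.5·c = 20, so c* = 8 and t* = 8.

c* = 8, t* = 8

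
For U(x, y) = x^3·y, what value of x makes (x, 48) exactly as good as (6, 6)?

U(6, 6) = 1296.
Set U(x, 48) = 1296 and solve.
With y = 48: x^3 = 1296/48 = 27; taking the cube root, x = 3.
Check: U(3, 48) = 1296.

x = 3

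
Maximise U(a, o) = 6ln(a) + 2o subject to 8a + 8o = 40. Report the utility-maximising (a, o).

a* = 3, o* = 2

MU_a = 6/a, MU_o = 2.
MRS = 6/a ÷ 2.
Tangency: set MRS = p_a/p_o = 8/8 = 1.
MRS depends only on a: 3/a = 1 ⇒ a* = 3/1 = 3.
From the budget, 8·o = 40 − 8·3 = 16, so o* = 2.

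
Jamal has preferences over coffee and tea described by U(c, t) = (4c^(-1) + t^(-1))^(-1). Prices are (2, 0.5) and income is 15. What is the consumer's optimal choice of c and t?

c* = 6, t* = 6

For CES with ρ = -1, MRS = (4/1)·(t/c)^2.
Tangency: set MRS = p_c/p_t = 2/0.5 = 4.
So (t/c)^2 = 1; taking the square root, t/c = 1, i.e. t = c.
Substitute into the budget 2·c + 0.5·t = 15: 2.5·c = 15, so c* = 6 and t* = 6.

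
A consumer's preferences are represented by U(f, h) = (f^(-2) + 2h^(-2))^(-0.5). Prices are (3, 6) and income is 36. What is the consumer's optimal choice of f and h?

f* = 4, h* = 4

For CES with ρ = -2, MRS = (1/2)·(h/f)^3.
Tangency: set MRS = p_f/p_h = 3/6 = 0.5.
So (h/f)^3 = 1; taking the cube root, h/f = 1, i.e. h = f.
Substitute into the budget 3·f + 6·h = 36: 9·f = 36, so f* = 4 and h* = 4.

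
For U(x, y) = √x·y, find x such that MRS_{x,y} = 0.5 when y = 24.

x = 24

MU_x = 0.5·x^(-0.5)·y and MU_y = √x.
MRS = MU_x/MU_y = (0.5)·y/x.
Substitute y = 24: MRS = 12/x. Setting 12/x = 0.5 gives x = 12/0.5 = 24.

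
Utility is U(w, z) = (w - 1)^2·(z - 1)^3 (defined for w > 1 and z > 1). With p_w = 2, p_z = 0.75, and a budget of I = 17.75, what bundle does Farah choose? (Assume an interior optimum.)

MU_w = 2·(w−1)·(z−1)^3, MU_z = 3·(w−1)^2·(z−1)^2.
MRS = (2/3)·(z−1)/(w−1).
Tangency: set MRS = p_w/p_z = 2/0.75 = 8/3.
So (2/3)·(z − 1)/(w − 1) = 8/3, i.e. (z − 1) = 4·(w − 1).
Rewrite the budget in excess-of-subsistence terms: 2·(w − 1) + 0.75·(z − 1) = 17.75 − 2·1 − 0.75·1 = 15.
Substituting, 5·(w − 1) = 15, so w − 1 = 3 and w* = 4.
Then z − 1 = 4·3 = 12, so z* = 13.

w* = 4, z* = 13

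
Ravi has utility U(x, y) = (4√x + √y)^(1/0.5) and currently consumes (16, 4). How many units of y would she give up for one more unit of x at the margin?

MRS = 2

For CES with ρ = 0.5, MRS = (4/1)·√(y/x).
At (16, 4): MRS = 2.
So at (16, 4) the consumer would give up 2 units of y for one more unit of x.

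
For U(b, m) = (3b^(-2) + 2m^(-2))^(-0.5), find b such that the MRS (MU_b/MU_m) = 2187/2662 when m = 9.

For CES with ρ = -2, MRS = (3/2)·(m/b)^3.
Setting (3/2)·(9/b)^3 = 2187/2662 gives (9/b)^3 = 729/1331, so 9/b = 9/11 and b = 11.

b = 11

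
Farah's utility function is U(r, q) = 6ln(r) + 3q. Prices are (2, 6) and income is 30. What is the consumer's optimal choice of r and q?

r* = 6, q* = 3

MU_r = 6/r, MU_q = 3.
MRS = 6/r ÷ 3.
Tangency: set MRS = p_r/p_q = 2/6 = 1/3.
MRS depends only on r: 2/r = 1/3 ⇒ r* = 2/(1/3) = 6.
From the budget, 6·q = 30 − 2·6 = 18, so q* = 3.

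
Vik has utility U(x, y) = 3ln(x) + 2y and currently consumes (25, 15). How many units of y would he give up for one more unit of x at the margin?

MRS = 3/50

MU_x = 3/x, MU_y = 2.
MRS = 3/x ÷ 2.
At (25, 15): MRS = 3/50.
That is, one extra unit of x is worth 3/50 units of y at the margin.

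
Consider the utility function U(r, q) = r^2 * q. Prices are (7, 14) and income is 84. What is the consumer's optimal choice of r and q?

MU_r = 2·r·q and MU_q = r^2.
MRS = MU_r/MU_q = (2/1)·q/r.
Tangency: set MRS = p_r/p_q = 7/14 = 0.5.
So (2/1)·q/r = 0.5, i.e. q = 0.25·r.
Substitute into the budget 7·r + 14·q = 84: 10.5·r = 84, so r* = 8.
Then q* = 0.25·8 = 2.

r* = 8, q* = 2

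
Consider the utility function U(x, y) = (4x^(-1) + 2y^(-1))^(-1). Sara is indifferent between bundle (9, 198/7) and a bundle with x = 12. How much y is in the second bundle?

U depends on (x, y) only through S = 4x^(-1) + 2y^(-1), so equal utility means equal S. At (9, 198/7): S = 17/33.
With x = 12: 4·12^(-1) = 1/3, so 2y^(-1) = 17/33 − 1/3 = 2/11, i.e. y^(-1) = 1/11.
Hence y = 1/(1/11) = 11.
Check: U(12, 11) = 1.9412.

y = 11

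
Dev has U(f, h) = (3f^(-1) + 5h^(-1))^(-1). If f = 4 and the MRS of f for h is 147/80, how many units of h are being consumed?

h = 7

For CES with ρ = -1, MRS = (3/5)·(h/f)^2.
Setting (3/5)·(h/4)^2 = 147/80 gives (h/4)^2 = 49/16, so h/4 = 1.75 and h = 7.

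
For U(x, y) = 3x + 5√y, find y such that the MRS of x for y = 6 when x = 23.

y = 25

MU_x = 3, MU_y = 5/(2√y).
MRS = 3 ÷ (5/(2√y)).
MRS depends only on y: 1.2·√y = 6 ⇒ √y = 6/1.2 = 5 ⇒ y = 25.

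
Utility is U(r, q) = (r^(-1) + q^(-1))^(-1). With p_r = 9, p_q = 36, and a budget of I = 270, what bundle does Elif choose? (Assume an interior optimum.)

For CES with ρ = -1, MRS = (q/r)^2.
Tangency: set MRS = p_r/p_q = 9/36 = 0.25.
So (q/r)^2 = 0.25; taking the square root, q/r = 0.5, i.e. q = 0.5·r.
Substitute into the budget 9·r + 36·q = 270: 27·r = 270, so r* = 10 and q* = 0.5·10 = 5.

r* = 10, q* = 5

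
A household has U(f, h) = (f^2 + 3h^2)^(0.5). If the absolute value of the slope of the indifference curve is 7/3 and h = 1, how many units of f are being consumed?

f = 7

For CES with ρ = 2, MRS = (1/3)·(h/f)^(-1).
Setting (1/3)·(1/f)^(-1) = 7/3 gives (1/f)^(-1) = 7, so 1/f = 1/7 and f = 7.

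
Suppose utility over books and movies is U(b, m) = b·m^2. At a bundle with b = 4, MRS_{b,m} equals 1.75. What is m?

MU_b = m^2 and MU_m = 2·b·m.
MRS = MU_b/MU_m = (1/2)·m/b.
Substitute b = 4: MRS = m/8. Setting m/8 = 1.75 gives m = 1.75·8 = 14.

m = 14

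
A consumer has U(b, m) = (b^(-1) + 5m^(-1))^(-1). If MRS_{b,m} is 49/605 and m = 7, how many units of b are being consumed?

For CES with ρ = -1, MRS = (1/5)·(m/b)^2.
Setting (1/5)·(7/b)^2 = 49/605 gives (7/b)^2 = 49/121, so 7/b = 7/11 and b = 11.

b = 11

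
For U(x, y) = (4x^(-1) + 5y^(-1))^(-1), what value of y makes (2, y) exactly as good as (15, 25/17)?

y = 3

U depends on (x, y) only through S = 4x^(-1) + 5y^(-1), so equal utility means equal S. At (15, 25/17): S = 11/3.
With x = 2: 4·2^(-1) = 2, so 5y^(-1) = 11/3 − 2 = 5/3, i.e. y^(-1) = 1/3.
Hence y = 1/(1/3) = 3.
Check: U(2, 3) = 0.2727.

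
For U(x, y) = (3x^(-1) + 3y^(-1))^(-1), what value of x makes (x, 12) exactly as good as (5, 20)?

U depends on (x, y) only through S = 3x^(-1) + 3y^(-1), so equal utility means equal S. At (5, 20): S = 0.75.
With y = 12: 3·12^(-1) = 0.25, so 3x^(-1) = 0.75 − 0.25 = 0.5, i.e. x^(-1) = 1/6.
Hence x = 1/(1/6) = 6.
Check: U(6, 12) = 1.3333.

x = 6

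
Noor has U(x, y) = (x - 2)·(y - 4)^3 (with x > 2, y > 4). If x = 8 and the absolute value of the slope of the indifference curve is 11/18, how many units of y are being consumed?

y = 15

MU_x = (y−4)^3, MU_y = 3·(x−2)·(y−4)^2.
MRS = (1/3)·(y−4)/(x−2).
Substitute x = 8: MRS = (y − 4)/18. Setting this equal to 11/18 gives y − 4 = (11/18)·18 = 11, so y = 15.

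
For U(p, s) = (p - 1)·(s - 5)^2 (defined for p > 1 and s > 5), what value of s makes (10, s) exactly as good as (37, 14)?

U(37, 14) = 2916.
Set U(10, s) = 2916 and solve.
With p = 10: (10 − 1) = 9, so (s − 5)^2 = 2916/9 = 324.
Taking the square root (with s > 5): s − 5 = 18, so s = 23.
Check: U(10, 23) = 2916.

s = 23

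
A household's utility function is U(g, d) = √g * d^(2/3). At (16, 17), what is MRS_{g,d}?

MRS = 51/64

MU_g = 0.5·g^(-0.5)·d^(2/3) and MU_d = 2/3·√g·d^(-1/3).
MRS = MU_g/MU_d = (0.75)·d/g.
At (16, 17): MRS = 51/64.
So at (16, 17) the consumer would give up 51/64 units of d for one more unit of g.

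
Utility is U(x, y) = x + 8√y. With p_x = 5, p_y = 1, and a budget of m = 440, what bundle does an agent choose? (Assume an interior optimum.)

x* = 8, y* = 400

MU_x = 1, MU_y = 8/(2√y).
MRS = 1 ÷ (8/(2√y)).
Tangency: set MRS = p_x/p_y = 5/1 = 5.
MRS depends only on y: 0.25·√y = 5 ⇒ √y = 5/0.25 = 20 ⇒ y* = 400.
From the budget, 5·x = 440 − 1·400 = 40, so x* = 8.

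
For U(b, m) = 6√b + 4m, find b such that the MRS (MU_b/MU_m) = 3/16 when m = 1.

b = 16

MU_b = 6/(2√b), MU_m = 4.
MRS = 6/(2√b) ÷ 4.
MRS depends only on b: 0.75/√b = 3/16 ⇒ √b = 0.75/(3/16) = 4 ⇒ b = 16.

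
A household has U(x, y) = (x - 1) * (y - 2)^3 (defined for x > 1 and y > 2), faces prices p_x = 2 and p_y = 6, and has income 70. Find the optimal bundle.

MU_x = (y−2)^3, MU_y = 3·(x−1)·(y−2)^2.
MRS = (1/3)·(y−2)/(x−1).
Tangency: set MRS = p_x/p_y = 2/6 = 1/3.
So (1/3)·(y − 2)/(x − 1) = 1/3, i.e. (y − 2) = (x − 1).
Rewrite the budget in excess-of-subsistence terms: 2·(x − 1) + 6·(y − 2) = 70 − 2·1 − 6·2 = 56.
Substituting, 8·(x − 1) = 56, so x − 1 = 7 and x* = 8.
Then y − 2 = 7, so y* = 9.

x* = 8, y* = 9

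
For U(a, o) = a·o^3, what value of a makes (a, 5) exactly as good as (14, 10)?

a = 112

U(14, 10) = 14000.
Set U(a, 5) = 14000 and solve.
With o = 5: 5^3 = 125, so a = 14000/125 = 112.
Check: U(112, 5) = 14000.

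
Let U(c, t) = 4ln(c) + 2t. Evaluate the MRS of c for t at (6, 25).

MRS = 1/3

MU_c = 4/c, MU_t = 2.
MRS = 4/c ÷ 2.
At (6, 25): MRS = 1/3.
That is, one extra unit of c is worth 1/3 units of t at the margin.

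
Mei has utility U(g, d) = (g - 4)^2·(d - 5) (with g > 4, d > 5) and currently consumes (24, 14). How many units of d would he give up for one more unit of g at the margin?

MU_g = 2·(g−4)·(d−5), MU_d = (g−4)^2.
MRS = (2/1)·(d−5)/(g−4).
At (24, 14): MRS = 0.9.
The indifference curve has slope −0.9 at this bundle.

MRS = 0.9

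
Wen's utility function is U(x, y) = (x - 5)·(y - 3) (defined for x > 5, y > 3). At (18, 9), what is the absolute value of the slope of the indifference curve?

MRS = 6/13

MU_x = (y−3), MU_y = (x−5).
MRS = (y−3)/(x−5).
At (18, 9): MRS = 6/13.
So at (18, 9) the consumer would give up 6/13 units of y for one more unit of x.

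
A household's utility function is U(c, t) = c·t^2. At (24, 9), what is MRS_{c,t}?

MU_c = t^2 and MU_t = 2·c·t.
MRS = MU_c/MU_t = (1/2)·t/c.
At (24, 9): MRS = 3/16.
That is, one extra unit of c is worth 3/16 units of t at the margin.

MRS = 3/16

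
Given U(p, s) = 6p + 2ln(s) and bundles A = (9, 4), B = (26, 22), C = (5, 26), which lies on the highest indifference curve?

Bundle B

Evaluate utility at each bundle:
U(A) = 56.773.
U(B) = 162.182.
U(C) = 36.516.
Highest utility is B, so B ≻ A ≻ C.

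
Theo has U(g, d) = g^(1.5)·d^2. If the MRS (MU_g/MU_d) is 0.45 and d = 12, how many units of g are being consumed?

g = 20

MU_g = 1.5·√g·d^2 and MU_d = 2·g^(1.5)·d.
MRS = MU_g/MU_d = (0.75)·d/g.
Substitute d = 12: MRS = 9/g. Setting 9/g = 0.45 gives g = 9/0.45 = 20.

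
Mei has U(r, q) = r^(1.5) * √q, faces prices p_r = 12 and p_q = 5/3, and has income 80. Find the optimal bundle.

r* = 5, q* = 12

MU_r = 1.5·√r·√q and MU_q = 0.5·r^(1.5)·q^(-0.5).
MRS = MU_r/MU_q = (3)·q/r.
Tangency: set MRS = p_r/p_q = 12/(5/3) = 7.2.
So (3)·q/r = 7.2, i.e. q = 2.4·r.
Substitute into the budget 12·r + (5/3)·q = 80: 16·r = 80, so r* = 5.
Then q* = 2.4·5 = 12.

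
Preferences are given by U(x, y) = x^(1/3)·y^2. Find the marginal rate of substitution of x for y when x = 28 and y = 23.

MU_x = 1/3·x^(-2/3)·y^2 and MU_y = 2·x^(1/3)·y.
MRS = MU_x/MU_y = (1/6)·y/x.
At (28, 23): MRS = 23/168.
That is, one extra unit of x is worth 23/168 units of y at the margin.

MRS = 23/168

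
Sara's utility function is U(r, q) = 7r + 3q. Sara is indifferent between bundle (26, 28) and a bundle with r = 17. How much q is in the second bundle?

U(26, 28) = 266.
Set U(17, q) = 266 and solve.
7·17 + 3q = 266 ⇒ 3q = 147 ⇒ q = 49.
Check: U(17, 49) = 266.

q = 49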